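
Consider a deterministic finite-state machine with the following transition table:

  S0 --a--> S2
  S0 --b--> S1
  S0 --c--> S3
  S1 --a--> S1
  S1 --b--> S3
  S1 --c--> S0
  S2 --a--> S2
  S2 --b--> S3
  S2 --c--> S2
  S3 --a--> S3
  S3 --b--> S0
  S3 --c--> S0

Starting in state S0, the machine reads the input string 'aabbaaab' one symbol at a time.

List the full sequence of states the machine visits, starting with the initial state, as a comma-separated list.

Answer: S0, S2, S2, S3, S0, S2, S2, S2, S3

Derivation:
Start: S0
  read 'a': S0 --a--> S2
  read 'a': S2 --a--> S2
  read 'b': S2 --b--> S3
  read 'b': S3 --b--> S0
  read 'a': S0 --a--> S2
  read 'a': S2 --a--> S2
  read 'a': S2 --a--> S2
  read 'b': S2 --b--> S3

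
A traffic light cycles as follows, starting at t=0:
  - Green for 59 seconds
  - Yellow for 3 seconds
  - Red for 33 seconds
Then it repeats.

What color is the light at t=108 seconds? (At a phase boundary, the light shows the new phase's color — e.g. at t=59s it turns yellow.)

Cycle length = 59 + 3 + 33 = 95s
t = 108, phase_t = 108 mod 95 = 13
13 < 59 (green end) → GREEN

Answer: green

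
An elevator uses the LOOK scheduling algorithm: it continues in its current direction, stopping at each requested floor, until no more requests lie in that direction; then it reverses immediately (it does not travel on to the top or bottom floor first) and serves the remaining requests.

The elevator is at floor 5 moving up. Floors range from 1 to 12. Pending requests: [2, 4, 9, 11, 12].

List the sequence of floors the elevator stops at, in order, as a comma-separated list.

Current: 5, moving UP
Serve above first (ascending): [9, 11, 12]
Then reverse, serve below (descending): [4, 2]

Answer: 9, 11, 12, 4, 2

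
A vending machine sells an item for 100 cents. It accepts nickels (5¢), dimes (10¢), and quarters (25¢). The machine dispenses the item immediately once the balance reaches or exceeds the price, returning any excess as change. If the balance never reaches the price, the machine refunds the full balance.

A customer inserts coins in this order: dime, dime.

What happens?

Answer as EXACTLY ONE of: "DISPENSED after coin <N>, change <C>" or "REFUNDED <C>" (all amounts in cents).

Answer: REFUNDED 20

Derivation:
Price: 100¢
Coin 1 (dime, 10¢): balance = 10¢
Coin 2 (dime, 10¢): balance = 20¢
All coins inserted, balance 20¢ < price 100¢ → REFUND 20¢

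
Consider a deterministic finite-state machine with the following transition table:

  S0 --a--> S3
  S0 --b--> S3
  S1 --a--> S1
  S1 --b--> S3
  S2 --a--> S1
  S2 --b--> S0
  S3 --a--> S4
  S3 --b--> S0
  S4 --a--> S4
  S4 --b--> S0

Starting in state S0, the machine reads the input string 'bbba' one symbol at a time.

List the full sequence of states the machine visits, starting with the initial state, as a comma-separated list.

Answer: S0, S3, S0, S3, S4

Derivation:
Start: S0
  read 'b': S0 --b--> S3
  read 'b': S3 --b--> S0
  read 'b': S0 --b--> S3
  read 'a': S3 --a--> S4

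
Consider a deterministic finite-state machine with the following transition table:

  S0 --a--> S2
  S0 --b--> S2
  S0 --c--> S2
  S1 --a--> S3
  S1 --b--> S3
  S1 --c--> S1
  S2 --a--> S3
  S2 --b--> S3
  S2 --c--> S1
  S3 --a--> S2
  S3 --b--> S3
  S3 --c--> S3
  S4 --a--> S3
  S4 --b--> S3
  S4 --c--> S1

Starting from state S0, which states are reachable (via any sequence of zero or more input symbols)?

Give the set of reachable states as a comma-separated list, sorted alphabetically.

BFS from S0:
  visit S0: S0--a-->S2 (new), S0--b-->S2 (seen), S0--c-->S2 (seen)
  visit S2: S2--a-->S3 (new), S2--b-->S3 (seen), S2--c-->S1 (new)
  visit S3: S3--a-->S2 (seen), S3--b-->S3 (seen), S3--c-->S3 (seen)
  visit S1: S1--a-->S3 (seen), S1--b-->S3 (seen), S1--c-->S1 (seen)

Answer: S0, S1, S2, S3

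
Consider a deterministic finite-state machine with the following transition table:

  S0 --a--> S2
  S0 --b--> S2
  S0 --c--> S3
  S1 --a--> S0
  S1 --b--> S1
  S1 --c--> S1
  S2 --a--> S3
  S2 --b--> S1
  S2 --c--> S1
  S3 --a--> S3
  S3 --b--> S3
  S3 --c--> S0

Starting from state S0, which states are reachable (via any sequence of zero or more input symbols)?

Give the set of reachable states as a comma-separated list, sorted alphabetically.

BFS from S0:
  visit S0: S0--a-->S2 (new), S0--b-->S2 (seen), S0--c-->S3 (new)
  visit S2: S2--a-->S3 (seen), S2--b-->S1 (new), S2--c-->S1 (seen)
  visit S3: S3--a-->S3 (seen), S3--b-->S3 (seen), S3--c-->S0 (seen)
  visit S1: S1--a-->S0 (seen), S1--b-->S1 (seen), S1--c-->S1 (seen)

Answer: S0, S1, S2, S3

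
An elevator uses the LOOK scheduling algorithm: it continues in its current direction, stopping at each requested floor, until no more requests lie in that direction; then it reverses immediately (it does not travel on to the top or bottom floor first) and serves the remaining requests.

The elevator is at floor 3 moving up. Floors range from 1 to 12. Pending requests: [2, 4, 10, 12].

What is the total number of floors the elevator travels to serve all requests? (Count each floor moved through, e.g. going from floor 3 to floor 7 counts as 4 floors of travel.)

Start at floor 3 moving up, LOOK stop order: [4, 10, 12, 2]
  3 → 4: |4-3| = 1, total = 1
  4 → 10: |10-4| = 6, total = 7
  10 → 12: |12-10| = 2, total = 9
  12 → 2: |2-12| = 10, total = 19

Answer: 19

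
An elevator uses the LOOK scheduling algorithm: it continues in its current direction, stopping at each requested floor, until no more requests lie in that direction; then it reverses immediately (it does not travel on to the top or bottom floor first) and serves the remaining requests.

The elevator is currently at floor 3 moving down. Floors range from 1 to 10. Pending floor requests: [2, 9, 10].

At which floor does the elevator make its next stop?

Current floor: 3, direction: down
Requests above: [9, 10]
Requests below: [2]
Moving down and requests lie below → nearest below is max([2]) = 2

Answer: 2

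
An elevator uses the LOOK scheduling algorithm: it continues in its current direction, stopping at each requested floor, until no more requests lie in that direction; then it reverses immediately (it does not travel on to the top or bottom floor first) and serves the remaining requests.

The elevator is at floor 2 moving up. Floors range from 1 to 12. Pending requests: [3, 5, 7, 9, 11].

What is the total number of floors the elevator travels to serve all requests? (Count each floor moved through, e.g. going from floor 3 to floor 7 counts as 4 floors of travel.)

Answer: 9

Derivation:
Start at floor 2 moving up, LOOK stop order: [3, 5, 7, 9, 11]
  2 → 3: |3-2| = 1, total = 1
  3 → 5: |5-3| = 2, total = 3
  5 → 7: |7-5| = 2, total = 5
  7 → 9: |9-7| = 2, total = 7
  9 → 11: |11-9| = 2, total = 9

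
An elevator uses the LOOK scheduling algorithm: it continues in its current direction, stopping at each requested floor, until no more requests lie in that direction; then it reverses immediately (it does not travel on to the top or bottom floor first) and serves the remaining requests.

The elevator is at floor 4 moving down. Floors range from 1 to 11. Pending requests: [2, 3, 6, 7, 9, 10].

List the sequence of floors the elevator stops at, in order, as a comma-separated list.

Current: 4, moving DOWN
Serve below first (descending): [3, 2]
Then reverse, serve above (ascending): [6, 7, 9, 10]

Answer: 3, 2, 6, 7, 9, 10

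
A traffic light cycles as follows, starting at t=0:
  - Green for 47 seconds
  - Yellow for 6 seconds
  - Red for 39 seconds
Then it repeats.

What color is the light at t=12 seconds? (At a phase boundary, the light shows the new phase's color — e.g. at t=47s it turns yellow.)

Answer: green

Derivation:
Cycle length = 47 + 6 + 39 = 92s
t = 12, phase_t = 12 mod 92 = 12
12 < 47 (green end) → GREEN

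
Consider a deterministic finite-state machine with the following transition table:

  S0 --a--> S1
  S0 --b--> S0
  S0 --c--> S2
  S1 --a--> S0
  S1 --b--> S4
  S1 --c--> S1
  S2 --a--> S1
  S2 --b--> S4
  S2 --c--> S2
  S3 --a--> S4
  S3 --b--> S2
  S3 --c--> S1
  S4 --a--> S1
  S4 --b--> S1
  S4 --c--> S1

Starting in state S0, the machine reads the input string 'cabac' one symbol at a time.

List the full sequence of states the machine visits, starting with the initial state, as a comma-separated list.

Start: S0
  read 'c': S0 --c--> S2
  read 'a': S2 --a--> S1
  read 'b': S1 --b--> S4
  read 'a': S4 --a--> S1
  read 'c': S1 --c--> S1

Answer: S0, S2, S1, S4, S1, S1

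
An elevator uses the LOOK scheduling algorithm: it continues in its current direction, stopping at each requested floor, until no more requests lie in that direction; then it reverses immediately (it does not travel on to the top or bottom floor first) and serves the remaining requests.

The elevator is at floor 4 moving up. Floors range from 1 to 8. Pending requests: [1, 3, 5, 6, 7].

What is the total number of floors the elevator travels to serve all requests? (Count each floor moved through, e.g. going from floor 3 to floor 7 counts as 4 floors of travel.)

Start at floor 4 moving up, LOOK stop order: [5, 6, 7, 3, 1]
  4 → 5: |5-4| = 1, total = 1
  5 → 6: |6-5| = 1, total = 2
  6 → 7: |7-6| = 1, total = 3
  7 → 3: |3-7| = 4, total = 7
  3 → 1: |1-3| = 2, total = 9

Answer: 9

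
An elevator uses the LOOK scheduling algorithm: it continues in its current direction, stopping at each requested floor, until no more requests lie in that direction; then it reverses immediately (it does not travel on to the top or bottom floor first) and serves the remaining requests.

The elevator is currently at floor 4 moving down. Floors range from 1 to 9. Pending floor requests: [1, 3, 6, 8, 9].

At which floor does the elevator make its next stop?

Answer: 3

Derivation:
Current floor: 4, direction: down
Requests above: [6, 8, 9]
Requests below: [1, 3]
Moving down and requests lie below → nearest below is max([1, 3]) = 3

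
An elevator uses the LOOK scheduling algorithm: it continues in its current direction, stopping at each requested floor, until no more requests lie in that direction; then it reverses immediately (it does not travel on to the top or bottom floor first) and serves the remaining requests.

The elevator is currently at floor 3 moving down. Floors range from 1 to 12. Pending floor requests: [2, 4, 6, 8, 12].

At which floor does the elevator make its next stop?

Answer: 2

Derivation:
Current floor: 3, direction: down
Requests above: [4, 6, 8, 12]
Requests below: [2]
Moving down and requests lie below → nearest below is max([2]) = 2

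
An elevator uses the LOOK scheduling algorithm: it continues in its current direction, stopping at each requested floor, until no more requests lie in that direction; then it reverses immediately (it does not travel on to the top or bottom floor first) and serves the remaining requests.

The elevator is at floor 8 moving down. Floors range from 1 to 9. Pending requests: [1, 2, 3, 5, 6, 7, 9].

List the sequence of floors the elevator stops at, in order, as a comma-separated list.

Answer: 7, 6, 5, 3, 2, 1, 9

Derivation:
Current: 8, moving DOWN
Serve below first (descending): [7, 6, 5, 3, 2, 1]
Then reverse, serve above (ascending): [9]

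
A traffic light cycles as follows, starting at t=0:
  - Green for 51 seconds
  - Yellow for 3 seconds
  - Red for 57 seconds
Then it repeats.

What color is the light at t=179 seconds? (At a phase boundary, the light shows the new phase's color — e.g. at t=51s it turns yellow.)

Answer: red

Derivation:
Cycle length = 51 + 3 + 57 = 111s
t = 179, phase_t = 179 mod 111 = 68
68 >= 54 → RED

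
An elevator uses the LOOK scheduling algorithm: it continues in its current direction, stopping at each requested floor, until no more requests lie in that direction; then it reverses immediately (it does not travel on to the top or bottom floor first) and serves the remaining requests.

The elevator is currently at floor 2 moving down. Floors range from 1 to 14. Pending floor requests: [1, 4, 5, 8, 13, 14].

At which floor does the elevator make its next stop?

Current floor: 2, direction: down
Requests above: [4, 5, 8, 13, 14]
Requests below: [1]
Moving down and requests lie below → nearest below is max([1]) = 1

Answer: 1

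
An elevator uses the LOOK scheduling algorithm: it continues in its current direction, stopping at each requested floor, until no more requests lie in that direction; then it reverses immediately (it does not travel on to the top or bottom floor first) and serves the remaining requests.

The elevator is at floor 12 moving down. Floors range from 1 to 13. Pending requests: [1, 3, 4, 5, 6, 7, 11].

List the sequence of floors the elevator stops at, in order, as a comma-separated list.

Current: 12, moving DOWN
Serve below first (descending): [11, 7, 6, 5, 4, 3, 1]
Then reverse, serve above (ascending): []

Answer: 11, 7, 6, 5, 4, 3, 1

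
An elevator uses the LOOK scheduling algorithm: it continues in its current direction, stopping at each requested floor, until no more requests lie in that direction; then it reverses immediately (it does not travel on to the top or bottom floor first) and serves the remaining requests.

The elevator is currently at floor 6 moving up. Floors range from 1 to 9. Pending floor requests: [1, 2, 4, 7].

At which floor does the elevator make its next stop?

Answer: 7

Derivation:
Current floor: 6, direction: up
Requests above: [7]
Requests below: [1, 2, 4]
Moving up and requests lie above → nearest above is min([7]) = 7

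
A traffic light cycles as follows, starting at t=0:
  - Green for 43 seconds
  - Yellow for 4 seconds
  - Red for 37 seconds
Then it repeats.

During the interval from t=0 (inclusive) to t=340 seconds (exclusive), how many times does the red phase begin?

Cycle = 43+4+37 = 84s
red phase starts at t = k*84 + 47 for k=0,1,2,...
Need k*84+47 < 340 → k < 3.488
k ∈ {0, ..., 3} → 4 starts

Answer: 4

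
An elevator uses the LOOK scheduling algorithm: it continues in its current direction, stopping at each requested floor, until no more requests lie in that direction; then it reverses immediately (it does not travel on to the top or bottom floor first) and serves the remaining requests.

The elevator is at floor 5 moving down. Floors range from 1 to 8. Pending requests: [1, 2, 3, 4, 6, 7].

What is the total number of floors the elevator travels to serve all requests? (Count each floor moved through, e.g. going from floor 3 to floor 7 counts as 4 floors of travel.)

Start at floor 5 moving down, LOOK stop order: [4, 3, 2, 1, 6, 7]
  5 → 4: |4-5| = 1, total = 1
  4 → 3: |3-4| = 1, total = 2
  3 → 2: |2-3| = 1, total = 3
  2 → 1: |1-2| = 1, total = 4
  1 → 6: |6-1| = 5, total = 9
  6 → 7: |7-6| = 1, total = 10

Answer: 10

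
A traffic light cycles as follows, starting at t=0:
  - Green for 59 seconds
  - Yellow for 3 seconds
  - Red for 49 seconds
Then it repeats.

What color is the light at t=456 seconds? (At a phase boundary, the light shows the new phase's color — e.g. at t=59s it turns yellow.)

Answer: green

Derivation:
Cycle length = 59 + 3 + 49 = 111s
t = 456, phase_t = 456 mod 111 = 12
12 < 59 (green end) → GREEN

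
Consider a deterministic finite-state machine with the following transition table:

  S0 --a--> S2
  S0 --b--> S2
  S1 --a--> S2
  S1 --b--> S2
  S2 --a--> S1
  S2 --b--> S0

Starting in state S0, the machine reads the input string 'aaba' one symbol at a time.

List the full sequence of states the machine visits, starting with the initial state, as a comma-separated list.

Answer: S0, S2, S1, S2, S1

Derivation:
Start: S0
  read 'a': S0 --a--> S2
  read 'a': S2 --a--> S1
  read 'b': S1 --b--> S2
  read 'a': S2 --a--> S1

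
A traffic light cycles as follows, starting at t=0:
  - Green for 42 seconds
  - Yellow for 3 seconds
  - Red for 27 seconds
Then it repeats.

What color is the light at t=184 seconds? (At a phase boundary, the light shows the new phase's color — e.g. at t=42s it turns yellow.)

Cycle length = 42 + 3 + 27 = 72s
t = 184, phase_t = 184 mod 72 = 40
40 < 42 (green end) → GREEN

Answer: green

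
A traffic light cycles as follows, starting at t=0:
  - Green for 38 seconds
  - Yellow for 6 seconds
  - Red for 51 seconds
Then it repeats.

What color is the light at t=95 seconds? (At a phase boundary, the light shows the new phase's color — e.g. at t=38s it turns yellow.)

Cycle length = 38 + 6 + 51 = 95s
t = 95, phase_t = 95 mod 95 = 0
0 < 38 (green end) → GREEN

Answer: green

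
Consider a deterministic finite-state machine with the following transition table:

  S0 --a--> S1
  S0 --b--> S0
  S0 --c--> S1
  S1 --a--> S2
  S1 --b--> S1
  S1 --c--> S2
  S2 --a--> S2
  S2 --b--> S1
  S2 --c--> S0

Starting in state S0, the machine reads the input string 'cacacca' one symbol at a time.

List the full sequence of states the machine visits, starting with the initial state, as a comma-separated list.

Start: S0
  read 'c': S0 --c--> S1
  read 'a': S1 --a--> S2
  read 'c': S2 --c--> S0
  read 'a': S0 --a--> S1
  read 'c': S1 --c--> S2
  read 'c': S2 --c--> S0
  read 'a': S0 --a--> S1

Answer: S0, S1, S2, S0, S1, S2, S0, S1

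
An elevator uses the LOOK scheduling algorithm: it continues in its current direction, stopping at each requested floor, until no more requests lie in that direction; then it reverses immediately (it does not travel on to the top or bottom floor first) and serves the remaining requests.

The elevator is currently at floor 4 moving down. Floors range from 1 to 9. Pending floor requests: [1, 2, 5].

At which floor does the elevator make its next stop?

Answer: 2

Derivation:
Current floor: 4, direction: down
Requests above: [5]
Requests below: [1, 2]
Moving down and requests lie below → nearest below is max([1, 2]) = 2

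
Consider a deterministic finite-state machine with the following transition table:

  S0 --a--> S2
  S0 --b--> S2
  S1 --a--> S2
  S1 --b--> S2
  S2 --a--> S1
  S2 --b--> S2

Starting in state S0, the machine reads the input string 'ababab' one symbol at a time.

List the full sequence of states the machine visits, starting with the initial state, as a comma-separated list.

Start: S0
  read 'a': S0 --a--> S2
  read 'b': S2 --b--> S2
  read 'a': S2 --a--> S1
  read 'b': S1 --b--> S2
  read 'a': S2 --a--> S1
  read 'b': S1 --b--> S2

Answer: S0, S2, S2, S1, S2, S1, S2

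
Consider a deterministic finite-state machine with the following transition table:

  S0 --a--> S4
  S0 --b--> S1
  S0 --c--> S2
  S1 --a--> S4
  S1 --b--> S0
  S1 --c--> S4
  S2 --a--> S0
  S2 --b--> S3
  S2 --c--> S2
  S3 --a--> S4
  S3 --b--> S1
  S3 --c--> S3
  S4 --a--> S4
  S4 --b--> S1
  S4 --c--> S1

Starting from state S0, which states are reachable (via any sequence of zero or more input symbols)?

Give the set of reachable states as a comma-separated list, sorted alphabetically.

Answer: S0, S1, S2, S3, S4

Derivation:
BFS from S0:
  visit S0: S0--a-->S4 (new), S0--b-->S1 (new), S0--c-->S2 (new)
  visit S4: S4--a-->S4 (seen), S4--b-->S1 (seen), S4--c-->S1 (seen)
  visit S1: S1--a-->S4 (seen), S1--b-->S0 (seen), S1--c-->S4 (seen)
  visit S2: S2--a-->S0 (seen), S2--b-->S3 (new), S2--c-->S2 (seen)
  visit S3: S3--a-->S4 (seen), S3--b-->S1 (seen), S3--c-->S3 (seen)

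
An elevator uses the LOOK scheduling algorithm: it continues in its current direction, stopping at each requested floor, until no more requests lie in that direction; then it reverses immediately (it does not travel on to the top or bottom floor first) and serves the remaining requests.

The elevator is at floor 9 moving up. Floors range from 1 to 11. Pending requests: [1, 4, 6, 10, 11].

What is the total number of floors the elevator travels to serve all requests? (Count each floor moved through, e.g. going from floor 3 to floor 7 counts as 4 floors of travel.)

Start at floor 9 moving up, LOOK stop order: [10, 11, 6, 4, 1]
  9 → 10: |10-9| = 1, total = 1
  10 → 11: |11-10| = 1, total = 2
  11 → 6: |6-11| = 5, total = 7
  6 → 4: |4-6| = 2, total = 9
  4 → 1: |1-4| = 3, total = 12

Answer: 12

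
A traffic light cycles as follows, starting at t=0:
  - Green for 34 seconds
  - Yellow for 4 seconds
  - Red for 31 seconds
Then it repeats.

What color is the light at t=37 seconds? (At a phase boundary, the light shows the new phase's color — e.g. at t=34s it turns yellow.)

Answer: yellow

Derivation:
Cycle length = 34 + 4 + 31 = 69s
t = 37, phase_t = 37 mod 69 = 37
34 <= 37 < 38 (yellow end) → YELLOW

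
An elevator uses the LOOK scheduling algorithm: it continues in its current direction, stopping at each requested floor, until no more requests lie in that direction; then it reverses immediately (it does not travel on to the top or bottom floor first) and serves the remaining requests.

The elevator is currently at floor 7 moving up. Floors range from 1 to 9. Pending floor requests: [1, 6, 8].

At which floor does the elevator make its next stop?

Answer: 8

Derivation:
Current floor: 7, direction: up
Requests above: [8]
Requests below: [1, 6]
Moving up and requests lie above → nearest above is min([8]) = 8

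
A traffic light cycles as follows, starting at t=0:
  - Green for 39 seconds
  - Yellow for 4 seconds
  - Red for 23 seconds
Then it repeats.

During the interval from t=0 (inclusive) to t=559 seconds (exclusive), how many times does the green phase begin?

Answer: 9

Derivation:
Cycle = 39+4+23 = 66s
green phase starts at t = k*66 + 0 for k=0,1,2,...
Need k*66+0 < 559 → k < 8.470
k ∈ {0, ..., 8} → 9 starts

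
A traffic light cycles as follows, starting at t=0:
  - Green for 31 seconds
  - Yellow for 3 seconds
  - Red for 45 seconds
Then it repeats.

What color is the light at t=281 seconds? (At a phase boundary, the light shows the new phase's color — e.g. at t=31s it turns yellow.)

Cycle length = 31 + 3 + 45 = 79s
t = 281, phase_t = 281 mod 79 = 44
44 >= 34 → RED

Answer: red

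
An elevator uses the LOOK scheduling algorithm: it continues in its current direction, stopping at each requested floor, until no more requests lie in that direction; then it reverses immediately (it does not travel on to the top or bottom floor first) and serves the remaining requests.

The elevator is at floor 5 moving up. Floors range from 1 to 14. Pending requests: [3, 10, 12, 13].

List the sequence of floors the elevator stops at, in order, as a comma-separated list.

Current: 5, moving UP
Serve above first (ascending): [10, 12, 13]
Then reverse, serve below (descending): [3]

Answer: 10, 12, 13, 3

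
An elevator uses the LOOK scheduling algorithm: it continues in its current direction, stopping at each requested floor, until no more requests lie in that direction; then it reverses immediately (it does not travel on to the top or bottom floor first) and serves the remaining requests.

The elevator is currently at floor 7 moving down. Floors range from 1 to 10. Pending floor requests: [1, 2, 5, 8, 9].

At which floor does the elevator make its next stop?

Current floor: 7, direction: down
Requests above: [8, 9]
Requests below: [1, 2, 5]
Moving down and requests lie below → nearest below is max([1, 2, 5]) = 5

Answer: 5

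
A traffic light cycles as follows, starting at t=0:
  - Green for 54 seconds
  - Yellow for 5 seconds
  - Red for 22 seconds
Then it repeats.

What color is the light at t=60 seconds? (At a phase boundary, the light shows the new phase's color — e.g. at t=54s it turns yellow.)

Cycle length = 54 + 5 + 22 = 81s
t = 60, phase_t = 60 mod 81 = 60
60 >= 59 → RED

Answer: red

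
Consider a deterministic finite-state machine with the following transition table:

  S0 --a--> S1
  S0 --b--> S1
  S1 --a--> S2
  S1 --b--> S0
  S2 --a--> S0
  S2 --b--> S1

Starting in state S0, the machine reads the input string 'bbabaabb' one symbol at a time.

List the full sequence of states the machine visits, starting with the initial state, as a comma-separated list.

Start: S0
  read 'b': S0 --b--> S1
  read 'b': S1 --b--> S0
  read 'a': S0 --a--> S1
  read 'b': S1 --b--> S0
  read 'a': S0 --a--> S1
  read 'a': S1 --a--> S2
  read 'b': S2 --b--> S1
  read 'b': S1 --b--> S0

Answer: S0, S1, S0, S1, S0, S1, S2, S1, S0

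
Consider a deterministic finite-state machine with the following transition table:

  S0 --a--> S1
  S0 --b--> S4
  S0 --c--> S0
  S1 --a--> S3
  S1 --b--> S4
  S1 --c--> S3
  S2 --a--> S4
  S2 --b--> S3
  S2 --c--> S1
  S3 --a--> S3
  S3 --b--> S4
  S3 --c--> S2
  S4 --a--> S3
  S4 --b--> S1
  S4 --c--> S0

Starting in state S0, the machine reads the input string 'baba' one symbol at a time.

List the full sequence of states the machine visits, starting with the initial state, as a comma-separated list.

Answer: S0, S4, S3, S4, S3

Derivation:
Start: S0
  read 'b': S0 --b--> S4
  read 'a': S4 --a--> S3
  read 'b': S3 --b--> S4
  read 'a': S4 --a--> S3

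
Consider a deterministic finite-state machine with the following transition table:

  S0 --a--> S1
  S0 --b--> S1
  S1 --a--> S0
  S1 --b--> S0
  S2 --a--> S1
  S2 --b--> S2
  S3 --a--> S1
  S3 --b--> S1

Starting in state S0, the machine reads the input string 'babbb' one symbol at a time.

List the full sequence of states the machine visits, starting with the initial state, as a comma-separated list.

Start: S0
  read 'b': S0 --b--> S1
  read 'a': S1 --a--> S0
  read 'b': S0 --b--> S1
  read 'b': S1 --b--> S0
  read 'b': S0 --b--> S1

Answer: S0, S1, S0, S1, S0, S1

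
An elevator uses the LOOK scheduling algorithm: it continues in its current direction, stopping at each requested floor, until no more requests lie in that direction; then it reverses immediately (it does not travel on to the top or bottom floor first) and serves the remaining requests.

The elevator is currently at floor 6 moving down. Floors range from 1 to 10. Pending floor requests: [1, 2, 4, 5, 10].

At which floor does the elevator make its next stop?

Current floor: 6, direction: down
Requests above: [10]
Requests below: [1, 2, 4, 5]
Moving down and requests lie below → nearest below is max([1, 2, 4, 5]) = 5

Answer: 5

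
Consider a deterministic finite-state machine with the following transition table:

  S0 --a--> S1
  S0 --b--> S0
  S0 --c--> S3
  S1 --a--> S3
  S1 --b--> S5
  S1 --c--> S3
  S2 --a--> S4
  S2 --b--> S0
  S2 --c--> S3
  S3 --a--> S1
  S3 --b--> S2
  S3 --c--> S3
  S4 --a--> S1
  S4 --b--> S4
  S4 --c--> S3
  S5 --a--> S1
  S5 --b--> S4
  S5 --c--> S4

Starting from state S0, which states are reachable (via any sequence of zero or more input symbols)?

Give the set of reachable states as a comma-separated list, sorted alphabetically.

Answer: S0, S1, S2, S3, S4, S5

Derivation:
BFS from S0:
  visit S0: S0--a-->S1 (new), S0--b-->S0 (seen), S0--c-->S3 (new)
  visit S1: S1--a-->S3 (seen), S1--b-->S5 (new), S1--c-->S3 (seen)
  visit S3: S3--a-->S1 (seen), S3--b-->S2 (new), S3--c-->S3 (seen)
  visit S5: S5--a-->S1 (seen), S5--b-->S4 (new), S5--c-->S4 (seen)
  visit S2: S2--a-->S4 (seen), S2--b-->S0 (seen), S2--c-->S3 (seen)
  visit S4: S4--a-->S1 (seen), S4--b-->S4 (seen), S4--c-->S3 (seen)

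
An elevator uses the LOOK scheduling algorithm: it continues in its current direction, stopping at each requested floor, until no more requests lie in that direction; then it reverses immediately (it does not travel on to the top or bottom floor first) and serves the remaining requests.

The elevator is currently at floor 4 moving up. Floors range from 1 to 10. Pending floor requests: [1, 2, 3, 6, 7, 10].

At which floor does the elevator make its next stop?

Answer: 6

Derivation:
Current floor: 4, direction: up
Requests above: [6, 7, 10]
Requests below: [1, 2, 3]
Moving up and requests lie above → nearest above is min([6, 7, 10]) = 6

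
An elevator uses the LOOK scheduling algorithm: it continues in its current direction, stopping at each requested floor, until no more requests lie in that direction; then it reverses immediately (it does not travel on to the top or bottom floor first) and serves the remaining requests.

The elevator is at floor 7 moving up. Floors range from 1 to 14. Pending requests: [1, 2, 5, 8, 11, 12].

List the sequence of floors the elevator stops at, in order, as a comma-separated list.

Current: 7, moving UP
Serve above first (ascending): [8, 11, 12]
Then reverse, serve below (descending): [5, 2, 1]

Answer: 8, 11, 12, 5, 2, 1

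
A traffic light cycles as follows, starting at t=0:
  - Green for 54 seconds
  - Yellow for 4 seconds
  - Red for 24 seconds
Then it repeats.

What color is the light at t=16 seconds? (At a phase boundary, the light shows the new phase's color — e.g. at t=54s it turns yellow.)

Answer: green

Derivation:
Cycle length = 54 + 4 + 24 = 82s
t = 16, phase_t = 16 mod 82 = 16
16 < 54 (green end) → GREEN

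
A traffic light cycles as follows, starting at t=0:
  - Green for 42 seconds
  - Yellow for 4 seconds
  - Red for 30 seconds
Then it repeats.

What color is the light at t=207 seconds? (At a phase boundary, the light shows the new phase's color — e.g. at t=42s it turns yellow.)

Cycle length = 42 + 4 + 30 = 76s
t = 207, phase_t = 207 mod 76 = 55
55 >= 46 → RED

Answer: red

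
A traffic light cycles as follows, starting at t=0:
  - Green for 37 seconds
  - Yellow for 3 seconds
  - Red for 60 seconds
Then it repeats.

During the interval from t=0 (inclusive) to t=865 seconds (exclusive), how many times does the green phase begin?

Cycle = 37+3+60 = 100s
green phase starts at t = k*100 + 0 for k=0,1,2,...
Need k*100+0 < 865 → k < 8.650
k ∈ {0, ..., 8} → 9 starts

Answer: 9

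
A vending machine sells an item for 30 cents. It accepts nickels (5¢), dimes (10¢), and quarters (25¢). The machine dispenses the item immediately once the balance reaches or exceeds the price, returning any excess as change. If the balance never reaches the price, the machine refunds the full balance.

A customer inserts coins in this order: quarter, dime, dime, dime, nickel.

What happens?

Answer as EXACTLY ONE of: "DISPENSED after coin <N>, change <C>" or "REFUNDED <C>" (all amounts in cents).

Answer: DISPENSED after coin 2, change 5

Derivation:
Price: 30¢
Coin 1 (quarter, 25¢): balance = 25¢
Coin 2 (dime, 10¢): balance = 35¢
  → balance >= price → DISPENSE, change = 35 - 30 = 5¢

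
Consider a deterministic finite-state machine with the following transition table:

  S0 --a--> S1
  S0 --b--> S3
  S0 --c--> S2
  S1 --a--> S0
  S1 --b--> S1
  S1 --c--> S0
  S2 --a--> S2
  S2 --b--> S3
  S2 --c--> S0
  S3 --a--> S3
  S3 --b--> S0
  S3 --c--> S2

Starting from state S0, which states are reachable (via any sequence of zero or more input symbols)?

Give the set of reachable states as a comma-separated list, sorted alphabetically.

BFS from S0:
  visit S0: S0--a-->S1 (new), S0--b-->S3 (new), S0--c-->S2 (new)
  visit S1: S1--a-->S0 (seen), S1--b-->S1 (seen), S1--c-->S0 (seen)
  visit S3: S3--a-->S3 (seen), S3--b-->S0 (seen), S3--c-->S2 (seen)
  visit S2: S2--a-->S2 (seen), S2--b-->S3 (seen), S2--c-->S0 (seen)

Answer: S0, S1, S2, S3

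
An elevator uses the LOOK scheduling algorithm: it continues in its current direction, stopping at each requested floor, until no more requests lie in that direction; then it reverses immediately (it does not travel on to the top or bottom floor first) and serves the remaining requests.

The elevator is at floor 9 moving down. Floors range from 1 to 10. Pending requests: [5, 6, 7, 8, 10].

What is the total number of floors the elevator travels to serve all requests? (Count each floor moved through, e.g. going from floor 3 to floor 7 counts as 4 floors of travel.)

Start at floor 9 moving down, LOOK stop order: [8, 7, 6, 5, 10]
  9 → 8: |8-9| = 1, total = 1
  8 → 7: |7-8| = 1, total = 2
  7 → 6: |6-7| = 1, total = 3
  6 → 5: |5-6| = 1, total = 4
  5 → 10: |10-5| = 5, total = 9

Answer: 9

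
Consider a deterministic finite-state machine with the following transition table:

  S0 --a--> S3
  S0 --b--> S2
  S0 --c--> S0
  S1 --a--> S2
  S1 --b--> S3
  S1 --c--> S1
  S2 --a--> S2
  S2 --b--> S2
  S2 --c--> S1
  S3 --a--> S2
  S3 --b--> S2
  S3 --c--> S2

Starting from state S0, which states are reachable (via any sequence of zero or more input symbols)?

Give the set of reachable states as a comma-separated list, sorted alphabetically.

Answer: S0, S1, S2, S3

Derivation:
BFS from S0:
  visit S0: S0--a-->S3 (new), S0--b-->S2 (new), S0--c-->S0 (seen)
  visit S3: S3--a-->S2 (seen), S3--b-->S2 (seen), S3--c-->S2 (seen)
  visit S2: S2--a-->S2 (seen), S2--b-->S2 (seen), S2--c-->S1 (new)
  visit S1: S1--a-->S2 (seen), S1--b-->S3 (seen), S1--c-->S1 (seen)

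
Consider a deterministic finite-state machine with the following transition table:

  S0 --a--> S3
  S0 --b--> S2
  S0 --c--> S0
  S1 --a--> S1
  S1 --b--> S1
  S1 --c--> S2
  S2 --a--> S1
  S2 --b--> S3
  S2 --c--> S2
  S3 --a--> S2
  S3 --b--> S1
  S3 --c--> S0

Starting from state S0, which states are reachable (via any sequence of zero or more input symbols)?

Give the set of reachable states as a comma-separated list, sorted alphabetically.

Answer: S0, S1, S2, S3

Derivation:
BFS from S0:
  visit S0: S0--a-->S3 (new), S0--b-->S2 (new), S0--c-->S0 (seen)
  visit S3: S3--a-->S2 (seen), S3--b-->S1 (new), S3--c-->S0 (seen)
  visit S2: S2--a-->S1 (seen), S2--b-->S3 (seen), S2--c-->S2 (seen)
  visit S1: S1--a-->S1 (seen), S1--b-->S1 (seen), S1--c-->S2 (seen)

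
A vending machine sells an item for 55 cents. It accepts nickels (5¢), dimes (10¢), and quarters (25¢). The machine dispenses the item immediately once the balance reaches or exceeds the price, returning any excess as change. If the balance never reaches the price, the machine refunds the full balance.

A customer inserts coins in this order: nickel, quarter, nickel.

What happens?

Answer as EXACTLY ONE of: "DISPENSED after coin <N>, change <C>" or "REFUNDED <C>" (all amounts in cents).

Price: 55¢
Coin 1 (nickel, 5¢): balance = 5¢
Coin 2 (quarter, 25¢): balance = 30¢
Coin 3 (nickel, 5¢): balance = 35¢
All coins inserted, balance 35¢ < price 55¢ → REFUND 35¢

Answer: REFUNDED 35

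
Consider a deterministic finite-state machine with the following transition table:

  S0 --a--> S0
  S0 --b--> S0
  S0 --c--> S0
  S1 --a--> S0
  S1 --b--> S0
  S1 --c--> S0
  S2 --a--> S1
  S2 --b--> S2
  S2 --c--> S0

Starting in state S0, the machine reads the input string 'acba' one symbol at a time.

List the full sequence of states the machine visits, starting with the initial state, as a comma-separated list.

Start: S0
  read 'a': S0 --a--> S0
  read 'c': S0 --c--> S0
  read 'b': S0 --b--> S0
  read 'a': S0 --a--> S0

Answer: S0, S0, S0, S0, S0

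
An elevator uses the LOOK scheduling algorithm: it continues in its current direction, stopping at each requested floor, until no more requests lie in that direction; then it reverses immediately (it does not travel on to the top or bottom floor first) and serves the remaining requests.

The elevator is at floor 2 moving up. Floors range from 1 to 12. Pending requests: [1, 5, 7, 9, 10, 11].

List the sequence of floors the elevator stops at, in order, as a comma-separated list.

Answer: 5, 7, 9, 10, 11, 1

Derivation:
Current: 2, moving UP
Serve above first (ascending): [5, 7, 9, 10, 11]
Then reverse, serve below (descending): [1]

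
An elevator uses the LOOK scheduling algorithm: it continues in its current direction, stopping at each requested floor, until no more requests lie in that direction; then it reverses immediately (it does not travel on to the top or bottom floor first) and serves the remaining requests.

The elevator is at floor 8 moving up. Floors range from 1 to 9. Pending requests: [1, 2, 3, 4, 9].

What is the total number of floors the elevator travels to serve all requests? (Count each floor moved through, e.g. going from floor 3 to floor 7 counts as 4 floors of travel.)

Start at floor 8 moving up, LOOK stop order: [9, 4, 3, 2, 1]
  8 → 9: |9-8| = 1, total = 1
  9 → 4: |4-9| = 5, total = 6
  4 → 3: |3-4| = 1, total = 7
  3 → 2: |2-3| = 1, total = 8
  2 → 1: |1-2| = 1, total = 9

Answer: 9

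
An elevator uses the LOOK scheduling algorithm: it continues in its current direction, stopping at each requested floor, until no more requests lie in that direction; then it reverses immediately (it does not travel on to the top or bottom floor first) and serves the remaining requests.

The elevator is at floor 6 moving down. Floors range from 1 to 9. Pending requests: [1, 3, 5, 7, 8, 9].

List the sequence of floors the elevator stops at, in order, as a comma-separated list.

Answer: 5, 3, 1, 7, 8, 9

Derivation:
Current: 6, moving DOWN
Serve below first (descending): [5, 3, 1]
Then reverse, serve above (ascending): [7, 8, 9]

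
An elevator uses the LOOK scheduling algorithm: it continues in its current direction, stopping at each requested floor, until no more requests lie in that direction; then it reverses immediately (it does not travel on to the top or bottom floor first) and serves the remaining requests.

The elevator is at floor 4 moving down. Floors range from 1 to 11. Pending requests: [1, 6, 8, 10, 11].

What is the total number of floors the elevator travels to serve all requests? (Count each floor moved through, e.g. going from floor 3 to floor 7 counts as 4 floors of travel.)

Start at floor 4 moving down, LOOK stop order: [1, 6, 8, 10, 11]
  4 → 1: |1-4| = 3, total = 3
  1 → 6: |6-1| = 5, total = 8
  6 → 8: |8-6| = 2, total = 10
  8 → 10: |10-8| = 2, total = 12
  10 → 11: |11-10| = 1, total = 13

Answer: 13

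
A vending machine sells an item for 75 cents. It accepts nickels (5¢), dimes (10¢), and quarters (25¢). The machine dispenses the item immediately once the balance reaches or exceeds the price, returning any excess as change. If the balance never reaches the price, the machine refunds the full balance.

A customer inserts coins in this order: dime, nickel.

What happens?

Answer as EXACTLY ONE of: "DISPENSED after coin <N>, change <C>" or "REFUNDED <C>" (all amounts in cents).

Answer: REFUNDED 15

Derivation:
Price: 75¢
Coin 1 (dime, 10¢): balance = 10¢
Coin 2 (nickel, 5¢): balance = 15¢
All coins inserted, balance 15¢ < price 75¢ → REFUND 15¢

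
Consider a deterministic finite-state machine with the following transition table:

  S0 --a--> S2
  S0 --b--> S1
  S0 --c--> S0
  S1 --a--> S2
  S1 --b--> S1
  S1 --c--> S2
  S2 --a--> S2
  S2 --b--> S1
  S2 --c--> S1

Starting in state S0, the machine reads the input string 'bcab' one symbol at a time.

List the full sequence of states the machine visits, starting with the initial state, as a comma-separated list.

Answer: S0, S1, S2, S2, S1

Derivation:
Start: S0
  read 'b': S0 --b--> S1
  read 'c': S1 --c--> S2
  read 'a': S2 --a--> S2
  read 'b': S2 --b--> S1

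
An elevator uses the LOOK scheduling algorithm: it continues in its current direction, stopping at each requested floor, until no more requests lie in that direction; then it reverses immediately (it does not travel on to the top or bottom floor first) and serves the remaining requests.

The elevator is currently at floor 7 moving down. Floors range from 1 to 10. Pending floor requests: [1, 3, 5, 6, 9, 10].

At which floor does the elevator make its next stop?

Answer: 6

Derivation:
Current floor: 7, direction: down
Requests above: [9, 10]
Requests below: [1, 3, 5, 6]
Moving down and requests lie below → nearest below is max([1, 3, 5, 6]) = 6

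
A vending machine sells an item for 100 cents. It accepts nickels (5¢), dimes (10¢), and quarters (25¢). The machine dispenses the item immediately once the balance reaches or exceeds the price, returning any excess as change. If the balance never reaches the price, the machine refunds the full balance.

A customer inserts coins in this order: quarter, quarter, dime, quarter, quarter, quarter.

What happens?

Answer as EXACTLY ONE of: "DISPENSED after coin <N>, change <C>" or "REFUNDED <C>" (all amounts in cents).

Price: 100¢
Coin 1 (quarter, 25¢): balance = 25¢
Coin 2 (quarter, 25¢): balance = 50¢
Coin 3 (dime, 10¢): balance = 60¢
Coin 4 (quarter, 25¢): balance = 85¢
Coin 5 (quarter, 25¢): balance = 110¢
  → balance >= price → DISPENSE, change = 110 - 100 = 10¢

Answer: DISPENSED after coin 5, change 10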